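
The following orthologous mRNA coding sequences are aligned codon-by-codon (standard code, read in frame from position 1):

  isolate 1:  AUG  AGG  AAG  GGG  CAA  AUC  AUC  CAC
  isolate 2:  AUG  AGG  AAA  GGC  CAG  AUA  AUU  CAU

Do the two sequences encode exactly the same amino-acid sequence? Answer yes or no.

Codon 1: AUG Met / AUG Met — identical.
Codon 2: AGG Arg / AGG Arg — identical.
Codon 3: AAG Lys / AAA Lys — synonymous.
Codon 4: GGG Gly / GGC Gly — synonymous.
Codon 5: CAA Gln / CAG Gln — synonymous.
Codon 6: AUC Ile / AUA Ile — synonymous.
Codon 7: AUC Ile / AUU Ile — synonymous.
Codon 8: CAC His / CAU His — synonymous.
Nonsynonymous differences: 0 → same protein.

yes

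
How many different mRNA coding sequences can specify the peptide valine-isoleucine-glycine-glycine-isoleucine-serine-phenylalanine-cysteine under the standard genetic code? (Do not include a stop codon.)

13824

Val: 4 codons.
Ile: 3 codons.
Gly: 4 codons.
Gly: 4 codons.
Ile: 3 codons.
Ser: 6 codons.
Phe: 2 codons.
Cys: 2 codons.
4 × 3 × 4 × 4 × 3 × 6 × 2 × 2 = 13824.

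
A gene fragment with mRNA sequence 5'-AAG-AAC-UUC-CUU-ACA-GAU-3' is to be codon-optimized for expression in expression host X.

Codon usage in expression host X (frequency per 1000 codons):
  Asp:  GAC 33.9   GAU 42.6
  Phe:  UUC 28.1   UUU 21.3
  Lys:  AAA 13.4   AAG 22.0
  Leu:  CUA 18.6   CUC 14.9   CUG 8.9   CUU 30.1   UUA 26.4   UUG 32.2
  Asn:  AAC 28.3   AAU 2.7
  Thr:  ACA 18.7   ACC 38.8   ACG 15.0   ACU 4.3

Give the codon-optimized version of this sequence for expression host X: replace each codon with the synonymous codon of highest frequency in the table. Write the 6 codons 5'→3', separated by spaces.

AAG AAC UUC UUG ACC GAU

Codon 1 (Lys): best is AAG at 22.0.
Codon 2 (Asn): best is AAC at 28.3.
Codon 3 (Phe): best is UUC at 28.1.
Codon 4 (Leu): best is UUG at 32.2.
Codon 5 (Thr): best is ACC at 38.8.
Codon 6 (Asp): best is GAU at 42.6.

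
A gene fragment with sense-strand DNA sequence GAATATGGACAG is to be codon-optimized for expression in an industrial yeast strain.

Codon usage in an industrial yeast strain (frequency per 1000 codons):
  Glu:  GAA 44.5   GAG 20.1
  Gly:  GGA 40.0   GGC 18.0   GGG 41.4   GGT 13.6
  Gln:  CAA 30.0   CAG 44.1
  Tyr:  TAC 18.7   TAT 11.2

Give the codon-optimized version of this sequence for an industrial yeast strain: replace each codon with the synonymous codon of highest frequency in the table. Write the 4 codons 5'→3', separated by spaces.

GAA TAC GGG CAG

Codon 1 (Glu): best is GAA at 44.5.
Codon 2 (Tyr): best is TAC at 18.7.
Codon 3 (Gly): best is GGG at 41.4.
Codon 4 (Gln): best is CAG at 44.1.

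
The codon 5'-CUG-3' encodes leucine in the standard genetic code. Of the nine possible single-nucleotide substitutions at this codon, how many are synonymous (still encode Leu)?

4

Position 1: UUG → 1 synonymous.
Position 2: none → 0 synonymous.
Position 3: CUU, CUC, CUA → 3 synonymous.
Total: 1 + 0 + 3 = 4.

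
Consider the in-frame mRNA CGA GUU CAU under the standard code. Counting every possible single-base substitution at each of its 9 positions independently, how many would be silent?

Codon 1 (CGA, Arg): 4 synonymous substitutions.
Codon 2 (GUU, Val): 3 synonymous substitutions.
Codon 3 (CAU, His): 1 synonymous substitution.
Total: 4 + 3 + 1 = 8.

8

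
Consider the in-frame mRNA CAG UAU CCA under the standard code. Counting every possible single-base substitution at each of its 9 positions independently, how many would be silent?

5

Codon 1 (CAG, Gln): 1 synonymous substitution.
Codon 2 (UAU, Tyr): 1 synonymous substitution.
Codon 3 (CCA, Pro): 3 synonymous substitutions.
Total: 1 + 1 + 3 = 5.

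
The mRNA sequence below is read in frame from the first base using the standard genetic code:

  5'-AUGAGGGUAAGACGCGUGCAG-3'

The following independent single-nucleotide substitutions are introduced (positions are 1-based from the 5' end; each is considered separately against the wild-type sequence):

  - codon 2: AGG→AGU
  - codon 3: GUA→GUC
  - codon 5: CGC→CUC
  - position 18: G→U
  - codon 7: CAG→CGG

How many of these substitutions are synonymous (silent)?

Codon 2: AGG (Arg) → AGU (Ser) — missense.
Codon 3: GUA (Val) → GUC (Val) — synonymous.
Codon 5: CGC (Arg) → CUC (Leu) — missense.
Codon 6: GUG (Val) → GUU (Val) — synonymous.
Codon 7: CAG (Gln) → CGG (Arg) — missense.
Synonymous: 2 of 5.

2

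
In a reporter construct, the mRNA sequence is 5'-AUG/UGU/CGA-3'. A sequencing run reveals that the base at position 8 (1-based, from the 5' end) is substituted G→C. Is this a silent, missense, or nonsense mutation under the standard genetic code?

missense

Position 8 falls in codon 3: CGA → Arg.
After the substitution the codon is CCA → Pro.
Arg ≠ Pro, so this is a missense mutation.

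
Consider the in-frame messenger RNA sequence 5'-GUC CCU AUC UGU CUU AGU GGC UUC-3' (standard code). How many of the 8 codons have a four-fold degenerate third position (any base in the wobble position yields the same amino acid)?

4

Codon 1 GUC (Val): third position 4-fold.
Codon 2 CCU (Pro): third position 4-fold.
Codon 3 AUC (Ile): third position 3-fold.
Codon 4 UGU (Cys): third position 2-fold.
Codon 5 CUU (Leu): third position 4-fold.
Codon 6 AGU (Ser): third position 2-fold.
Codon 7 GGC (Gly): third position 4-fold.
Codon 8 UUC (Phe): third position 2-fold.
Four-fold degenerate third positions: 4.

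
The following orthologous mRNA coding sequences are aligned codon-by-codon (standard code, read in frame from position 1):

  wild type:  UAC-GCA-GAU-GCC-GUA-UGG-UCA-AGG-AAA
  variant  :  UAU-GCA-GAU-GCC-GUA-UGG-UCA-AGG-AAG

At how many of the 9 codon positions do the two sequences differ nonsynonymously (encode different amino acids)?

Codon 1: UAC Tyr / UAU Tyr — synonymous.
Codon 2: GCA Ala / GCA Ala — identical.
Codon 3: GAU Asp / GAU Asp — identical.
Codon 4: GCC Ala / GCC Ala — identical.
Codon 5: GUA Val / GUA Val — identical.
Codon 6: UGG Trp / UGG Trp — identical.
Codon 7: UCA Ser / UCA Ser — identical.
Codon 8: AGG Arg / AGG Arg — identical.
Codon 9: AAA Lys / AAG Lys — synonymous.
Nonsynonymous differences: 0.

0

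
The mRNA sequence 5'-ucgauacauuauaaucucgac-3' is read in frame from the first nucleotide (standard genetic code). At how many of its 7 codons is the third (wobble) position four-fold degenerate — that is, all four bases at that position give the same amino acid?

Codon 1 UCG (Ser): third position 4-fold.
Codon 2 AUA (Ile): third position 3-fold.
Codon 3 CAU (His): third position 2-fold.
Codon 4 UAU (Tyr): third position 2-fold.
Codon 5 AAU (Asn): third position 2-fold.
Codon 6 CUC (Leu): third position 4-fold.
Codon 7 GAC (Asp): third position 2-fold.
Four-fold degenerate third positions: 2.

2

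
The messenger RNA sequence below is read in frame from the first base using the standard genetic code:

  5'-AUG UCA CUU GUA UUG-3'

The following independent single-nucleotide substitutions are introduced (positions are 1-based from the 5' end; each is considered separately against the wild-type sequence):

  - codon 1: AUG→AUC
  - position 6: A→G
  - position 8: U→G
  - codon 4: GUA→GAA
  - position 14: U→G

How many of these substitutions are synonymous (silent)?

Codon 1: AUG (Met) → AUC (Ile) — missense.
Codon 2: UCA (Ser) → UCG (Ser) — synonymous.
Codon 3: CUU (Leu) → CGU (Arg) — missense.
Codon 4: GUA (Val) → GAA (Glu) — missense.
Codon 5: UUG (Leu) → UGG (Trp) — missense.
Synonymous: 1 of 5.

1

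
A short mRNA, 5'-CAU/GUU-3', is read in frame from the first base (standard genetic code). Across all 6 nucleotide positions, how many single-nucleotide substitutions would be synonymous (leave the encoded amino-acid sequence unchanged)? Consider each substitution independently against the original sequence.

Codon 1 (CAU, His): 1 synonymous substitution.
Codon 2 (GUU, Val): 3 synonymous substitutions.
Total: 1 + 3 = 4.

4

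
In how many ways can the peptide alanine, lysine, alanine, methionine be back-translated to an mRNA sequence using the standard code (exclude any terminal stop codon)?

32

Ala: 4 codons.
Lys: 2 codons.
Ala: 4 codons.
Met: 1 codon.
4 × 2 × 4 × 1 = 32.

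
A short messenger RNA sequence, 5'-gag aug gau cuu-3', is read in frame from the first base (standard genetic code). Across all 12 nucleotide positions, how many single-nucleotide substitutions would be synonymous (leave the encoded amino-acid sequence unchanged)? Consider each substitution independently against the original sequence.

5

Codon 1 (GAG, Glu): 1 synonymous substitution.
Codon 2 (AUG, Met): 0 synonymous substitutions.
Codon 3 (GAU, Asp): 1 synonymous substitution.
Codon 4 (CUU, Leu): 3 synonymous substitutions.
Total: 1 + 0 + 1 + 3 = 5.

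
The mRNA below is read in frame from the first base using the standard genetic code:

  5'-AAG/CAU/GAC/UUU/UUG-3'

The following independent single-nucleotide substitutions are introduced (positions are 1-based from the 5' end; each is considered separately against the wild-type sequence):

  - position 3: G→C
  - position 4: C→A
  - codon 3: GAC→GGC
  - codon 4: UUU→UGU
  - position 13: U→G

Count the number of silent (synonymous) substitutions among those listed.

Codon 1: AAG (Lys) → AAC (Asn) — missense.
Codon 2: CAU (His) → AAU (Asn) — missense.
Codon 3: GAC (Asp) → GGC (Gly) — missense.
Codon 4: UUU (Phe) → UGU (Cys) — missense.
Codon 5: UUG (Leu) → GUG (Val) — missense.
Synonymous: 0 of 5.

0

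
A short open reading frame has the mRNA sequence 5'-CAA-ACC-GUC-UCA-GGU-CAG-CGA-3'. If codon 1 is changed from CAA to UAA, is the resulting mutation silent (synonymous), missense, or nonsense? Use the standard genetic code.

nonsense

Position 1 falls in codon 1: CAA → Gln.
After the substitution the codon is UAA → Stop.
The new codon is a stop codon, so this is a nonsense mutation.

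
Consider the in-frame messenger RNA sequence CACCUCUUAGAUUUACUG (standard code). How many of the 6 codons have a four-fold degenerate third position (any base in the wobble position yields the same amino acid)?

2

Codon 1 CAC (His): third position 2-fold.
Codon 2 CUC (Leu): third position 4-fold.
Codon 3 UUA (Leu): third position 2-fold.
Codon 4 GAU (Asp): third position 2-fold.
Codon 5 UUA (Leu): third position 2-fold.
Codon 6 CUG (Leu): third position 4-fold.
Four-fold degenerate third positions: 2.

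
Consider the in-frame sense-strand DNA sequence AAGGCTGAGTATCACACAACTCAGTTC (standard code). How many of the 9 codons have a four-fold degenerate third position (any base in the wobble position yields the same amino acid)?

Codon 1 AAG (Lys): third position 2-fold.
Codon 2 GCT (Ala): third position 4-fold.
Codon 3 GAG (Glu): third position 2-fold.
Codon 4 TAT (Tyr): third position 2-fold.
Codon 5 CAC (His): third position 2-fold.
Codon 6 ACA (Thr): third position 4-fold.
Codon 7 ACT (Thr): third position 4-fold.
Codon 8 CAG (Gln): third position 2-fold.
Codon 9 TTC (Phe): third position 2-fold.
Four-fold degenerate third positions: 3.

3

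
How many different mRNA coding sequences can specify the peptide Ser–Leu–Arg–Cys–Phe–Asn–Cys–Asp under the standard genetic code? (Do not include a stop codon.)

Ser: 6 codons.
Leu: 6 codons.
Arg: 6 codons.
Cys: 2 codons.
Phe: 2 codons.
Asn: 2 codons.
Cys: 2 codons.
Asp: 2 codons.
6 × 6 × 6 × 2 × 2 × 2 × 2 × 2 = 6912.

6912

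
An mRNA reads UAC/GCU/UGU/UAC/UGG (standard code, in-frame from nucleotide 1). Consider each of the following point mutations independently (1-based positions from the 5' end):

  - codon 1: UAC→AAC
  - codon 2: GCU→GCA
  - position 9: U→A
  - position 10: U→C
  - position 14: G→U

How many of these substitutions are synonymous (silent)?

Codon 1: UAC (Tyr) → AAC (Asn) — missense.
Codon 2: GCU (Ala) → GCA (Ala) — synonymous.
Codon 3: UGU (Cys) → UGA (Stop) — nonsense.
Codon 4: UAC (Tyr) → CAC (His) — missense.
Codon 5: UGG (Trp) → UUG (Leu) — missense.
Synonymous: 1 of 5.

1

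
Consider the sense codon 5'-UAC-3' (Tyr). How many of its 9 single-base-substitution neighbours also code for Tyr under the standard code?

Position 1: none → 0 synonymous.
Position 2: none → 0 synonymous.
Position 3: UAU → 1 synonymous.
Total: 0 + 0 + 1 = 1.

1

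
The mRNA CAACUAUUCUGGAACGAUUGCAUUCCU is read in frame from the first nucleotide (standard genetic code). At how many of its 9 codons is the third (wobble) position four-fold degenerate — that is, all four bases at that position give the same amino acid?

2

Codon 1 CAA (Gln): third position 2-fold.
Codon 2 CUA (Leu): third position 4-fold.
Codon 3 UUC (Phe): third position 2-fold.
Codon 4 UGG (Trp): third position 1-fold.
Codon 5 AAC (Asn): third position 2-fold.
Codon 6 GAU (Asp): third position 2-fold.
Codon 7 UGC (Cys): third position 2-fold.
Codon 8 AUU (Ile): third position 3-fold.
Codon 9 CCU (Pro): third position 4-fold.
Four-fold degenerate third positions: 2.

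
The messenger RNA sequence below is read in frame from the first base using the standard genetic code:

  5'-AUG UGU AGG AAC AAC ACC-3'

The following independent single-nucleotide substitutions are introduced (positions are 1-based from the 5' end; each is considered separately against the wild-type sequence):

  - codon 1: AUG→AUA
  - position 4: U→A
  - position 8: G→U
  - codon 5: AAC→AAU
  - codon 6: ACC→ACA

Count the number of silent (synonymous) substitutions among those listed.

2

Codon 1: AUG (Met) → AUA (Ile) — missense.
Codon 2: UGU (Cys) → AGU (Ser) — missense.
Codon 3: AGG (Arg) → AUG (Met) — missense.
Codon 5: AAC (Asn) → AAU (Asn) — synonymous.
Codon 6: ACC (Thr) → ACA (Thr) — synonymous.
Synonymous: 2 of 5.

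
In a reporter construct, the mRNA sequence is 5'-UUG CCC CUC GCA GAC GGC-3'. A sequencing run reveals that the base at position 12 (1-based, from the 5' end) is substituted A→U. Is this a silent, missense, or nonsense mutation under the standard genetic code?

silent

Position 12 falls in codon 4: GCA → Ala.
After the substitution the codon is GCU → Ala.
Both encode Ala, so the change is synonymous.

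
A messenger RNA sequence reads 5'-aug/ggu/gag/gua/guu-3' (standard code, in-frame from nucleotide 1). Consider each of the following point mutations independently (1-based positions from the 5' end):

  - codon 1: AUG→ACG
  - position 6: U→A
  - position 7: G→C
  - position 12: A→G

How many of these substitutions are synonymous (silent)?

Codon 1: AUG (Met) → ACG (Thr) — missense.
Codon 2: GGU (Gly) → GGA (Gly) — synonymous.
Codon 3: GAG (Glu) → CAG (Gln) — missense.
Codon 4: GUA (Val) → GUG (Val) — synonymous.
Synonymous: 2 of 4.

2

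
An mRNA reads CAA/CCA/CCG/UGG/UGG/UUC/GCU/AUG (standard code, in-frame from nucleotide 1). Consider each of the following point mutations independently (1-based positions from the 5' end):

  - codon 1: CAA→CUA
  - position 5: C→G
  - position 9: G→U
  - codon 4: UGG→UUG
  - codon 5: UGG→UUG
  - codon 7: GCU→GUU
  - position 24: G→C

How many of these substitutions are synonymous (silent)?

1

Codon 1: CAA (Gln) → CUA (Leu) — missense.
Codon 2: CCA (Pro) → CGA (Arg) — missense.
Codon 3: CCG (Pro) → CCU (Pro) — synonymous.
Codon 4: UGG (Trp) → UUG (Leu) — missense.
Codon 5: UGG (Trp) → UUG (Leu) — missense.
Codon 7: GCU (Ala) → GUU (Val) — missense.
Codon 8: AUG (Met) → AUC (Ile) — missense.
Synonymous: 1 of 7.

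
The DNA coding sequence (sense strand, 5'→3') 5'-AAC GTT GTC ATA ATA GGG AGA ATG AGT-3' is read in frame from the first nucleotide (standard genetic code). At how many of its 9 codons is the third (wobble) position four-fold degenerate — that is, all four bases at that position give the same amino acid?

3

Codon 1 AAC (Asn): third position 2-fold.
Codon 2 GTT (Val): third position 4-fold.
Codon 3 GTC (Val): third position 4-fold.
Codon 4 ATA (Ile): third position 3-fold.
Codon 5 ATA (Ile): third position 3-fold.
Codon 6 GGG (Gly): third position 4-fold.
Codon 7 AGA (Arg): third position 2-fold.
Codon 8 ATG (Met): third position 1-fold.
Codon 9 AGT (Ser): third position 2-fold.
Four-fold degenerate third positions: 3.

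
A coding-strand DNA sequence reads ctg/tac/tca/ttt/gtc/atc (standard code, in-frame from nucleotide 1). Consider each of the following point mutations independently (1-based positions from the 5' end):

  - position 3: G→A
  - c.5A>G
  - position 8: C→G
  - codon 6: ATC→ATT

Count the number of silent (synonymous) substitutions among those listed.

2

Codon 1: CTG (Leu) → CTA (Leu) — synonymous.
Codon 2: TAC (Tyr) → TGC (Cys) — missense.
Codon 3: TCA (Ser) → TGA (Stop) — nonsense.
Codon 6: ATC (Ile) → ATT (Ile) — synonymous.
Synonymous: 2 of 4.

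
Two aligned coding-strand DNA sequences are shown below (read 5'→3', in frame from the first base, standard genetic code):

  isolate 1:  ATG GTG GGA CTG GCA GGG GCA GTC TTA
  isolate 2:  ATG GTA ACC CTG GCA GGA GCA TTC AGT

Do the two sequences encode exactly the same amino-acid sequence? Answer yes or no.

Codon 1: ATG Met / ATG Met — identical.
Codon 2: GTG Val / GTA Val — synonymous.
Codon 3: GGA Gly / ACC Thr — nonsynonymous.
Codon 4: CTG Leu / CTG Leu — identical.
Codon 5: GCA Ala / GCA Ala — identical.
Codon 6: GGG Gly / GGA Gly — synonymous.
Codon 7: GCA Ala / GCA Ala — identical.
Codon 8: GTC Val / TTC Phe — nonsynonymous.
Codon 9: TTA Leu / AGT Ser — nonsynonymous.
Nonsynonymous differences: 3 → different protein.

no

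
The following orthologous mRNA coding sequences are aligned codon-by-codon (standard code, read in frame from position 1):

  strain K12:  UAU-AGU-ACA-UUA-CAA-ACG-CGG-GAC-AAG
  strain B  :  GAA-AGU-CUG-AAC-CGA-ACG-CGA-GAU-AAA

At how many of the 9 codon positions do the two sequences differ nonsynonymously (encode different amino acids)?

Codon 1: UAU Tyr / GAA Glu — nonsynonymous.
Codon 2: AGU Ser / AGU Ser — identical.
Codon 3: ACA Thr / CUG Leu — nonsynonymous.
Codon 4: UUA Leu / AAC Asn — nonsynonymous.
Codon 5: CAA Gln / CGA Arg — nonsynonymous.
Codon 6: ACG Thr / ACG Thr — identical.
Codon 7: CGG Arg / CGA Arg — synonymous.
Codon 8: GAC Asp / GAU Asp — synonymous.
Codon 9: AAG Lys / AAA Lys — synonymous.
Nonsynonymous differences: 4.

4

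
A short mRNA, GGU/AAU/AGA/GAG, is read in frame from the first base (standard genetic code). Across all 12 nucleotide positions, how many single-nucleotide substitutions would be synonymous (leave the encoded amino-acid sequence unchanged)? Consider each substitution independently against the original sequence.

7

Codon 1 (GGU, Gly): 3 synonymous substitutions.
Codon 2 (AAU, Asn): 1 synonymous substitution.
Codon 3 (AGA, Arg): 2 synonymous substitutions.
Codon 4 (GAG, Glu): 1 synonymous substitution.
Total: 3 + 1 + 2 + 1 = 7.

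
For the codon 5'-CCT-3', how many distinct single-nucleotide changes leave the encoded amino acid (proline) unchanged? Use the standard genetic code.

Position 1: none → 0 synonymous.
Position 2: none → 0 synonymous.
Position 3: CCC, CCA, CCG → 3 synonymous.
Total: 0 + 0 + 3 = 3.

3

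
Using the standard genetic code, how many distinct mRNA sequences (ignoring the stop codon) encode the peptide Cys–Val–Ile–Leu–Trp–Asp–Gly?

Cys: 2 codons.
Val: 4 codons.
Ile: 3 codons.
Leu: 6 codons.
Trp: 1 codon.
Asp: 2 codons.
Gly: 4 codons.
2 × 4 × 3 × 6 × 1 × 2 × 4 = 1152.

1152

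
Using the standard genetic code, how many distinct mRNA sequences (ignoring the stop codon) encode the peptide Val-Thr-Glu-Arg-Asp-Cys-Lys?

1536

Val: 4 codons.
Thr: 4 codons.
Glu: 2 codons.
Arg: 6 codons.
Asp: 2 codons.
Cys: 2 codons.
Lys: 2 codons.
4 × 4 × 2 × 6 × 2 × 2 × 2 = 1536.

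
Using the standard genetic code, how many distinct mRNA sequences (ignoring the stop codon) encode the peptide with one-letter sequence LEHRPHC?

2304

Leu: 6 codons.
Glu: 2 codons.
His: 2 codons.
Arg: 6 codons.
Pro: 4 codons.
His: 2 codons.
Cys: 2 codons.
6 × 2 × 2 × 6 × 4 × 2 × 2 = 2304.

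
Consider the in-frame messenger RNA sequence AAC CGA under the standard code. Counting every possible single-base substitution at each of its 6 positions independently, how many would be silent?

Codon 1 (AAC, Asn): 1 synonymous substitution.
Codon 2 (CGA, Arg): 4 synonymous substitutions.
Total: 1 + 4 = 5.

5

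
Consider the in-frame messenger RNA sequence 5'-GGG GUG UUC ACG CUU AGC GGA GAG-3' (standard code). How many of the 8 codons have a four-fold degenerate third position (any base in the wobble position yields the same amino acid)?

Codon 1 GGG (Gly): third position 4-fold.
Codon 2 GUG (Val): third position 4-fold.
Codon 3 UUC (Phe): third position 2-fold.
Codon 4 ACG (Thr): third position 4-fold.
Codon 5 CUU (Leu): third position 4-fold.
Codon 6 AGC (Ser): third position 2-fold.
Codon 7 GGA (Gly): third position 4-fold.
Codon 8 GAG (Glu): third position 2-fold.
Four-fold degenerate third positions: 5.

5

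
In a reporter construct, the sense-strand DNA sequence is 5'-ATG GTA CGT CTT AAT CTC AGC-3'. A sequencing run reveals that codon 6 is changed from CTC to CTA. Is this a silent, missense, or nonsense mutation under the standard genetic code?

Position 18 falls in codon 6: CTC → Leu.
After the substitution the codon is CTA → Leu.
Both encode Leu, so the change is synonymous.

silent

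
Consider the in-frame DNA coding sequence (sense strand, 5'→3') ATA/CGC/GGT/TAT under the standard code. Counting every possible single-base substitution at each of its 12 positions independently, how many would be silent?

9

Codon 1 (ATA, Ile): 2 synonymous substitutions.
Codon 2 (CGC, Arg): 3 synonymous substitutions.
Codon 3 (GGT, Gly): 3 synonymous substitutions.
Codon 4 (TAT, Tyr): 1 synonymous substitution.
Total: 2 + 3 + 3 + 1 = 9.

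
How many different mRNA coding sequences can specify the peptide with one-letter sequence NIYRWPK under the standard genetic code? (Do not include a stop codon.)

Asn: 2 codons.
Ile: 3 codons.
Tyr: 2 codons.
Arg: 6 codons.
Trp: 1 codon.
Pro: 4 codons.
Lys: 2 codons.
2 × 3 × 2 × 6 × 1 × 4 × 2 = 576.

576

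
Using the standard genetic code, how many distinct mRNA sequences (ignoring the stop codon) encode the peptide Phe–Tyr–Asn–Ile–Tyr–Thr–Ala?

768

Phe: 2 codons.
Tyr: 2 codons.
Asn: 2 codons.
Ile: 3 codons.
Tyr: 2 codons.
Thr: 4 codons.
Ala: 4 codons.
2 × 2 × 2 × 3 × 2 × 4 × 4 = 768.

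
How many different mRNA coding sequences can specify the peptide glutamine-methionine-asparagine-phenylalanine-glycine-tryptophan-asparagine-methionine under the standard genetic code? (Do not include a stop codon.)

Gln: 2 codons.
Met: 1 codon.
Asn: 2 codons.
Phe: 2 codons.
Gly: 4 codons.
Trp: 1 codon.
Asn: 2 codons.
Met: 1 codon.
2 × 1 × 2 × 2 × 4 × 1 × 2 × 1 = 64.

64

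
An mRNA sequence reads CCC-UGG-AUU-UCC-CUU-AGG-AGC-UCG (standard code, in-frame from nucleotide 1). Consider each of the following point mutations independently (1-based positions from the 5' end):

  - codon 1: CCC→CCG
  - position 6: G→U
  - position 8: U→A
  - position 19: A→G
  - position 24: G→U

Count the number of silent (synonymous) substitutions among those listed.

Codon 1: CCC (Pro) → CCG (Pro) — synonymous.
Codon 2: UGG (Trp) → UGU (Cys) — missense.
Codon 3: AUU (Ile) → AAU (Asn) — missense.
Codon 7: AGC (Ser) → GGC (Gly) — missense.
Codon 8: UCG (Ser) → UCU (Ser) — synonymous.
Synonymous: 2 of 5.

2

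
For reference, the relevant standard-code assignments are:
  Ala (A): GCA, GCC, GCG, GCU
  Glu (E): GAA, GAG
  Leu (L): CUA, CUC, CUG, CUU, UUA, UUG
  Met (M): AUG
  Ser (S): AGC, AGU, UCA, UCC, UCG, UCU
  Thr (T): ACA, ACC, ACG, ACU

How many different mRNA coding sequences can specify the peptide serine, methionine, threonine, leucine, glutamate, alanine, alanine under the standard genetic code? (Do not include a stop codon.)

Ser: 6 codons.
Met: 1 codon.
Thr: 4 codons.
Leu: 6 codons.
Glu: 2 codons.
Ala: 4 codons.
Ala: 4 codons.
6 × 1 × 4 × 6 × 2 × 4 × 4 = 4608.

4608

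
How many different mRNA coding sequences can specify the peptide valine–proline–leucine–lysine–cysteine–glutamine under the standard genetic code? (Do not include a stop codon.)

Val: 4 codons.
Pro: 4 codons.
Leu: 6 codons.
Lys: 2 codons.
Cys: 2 codons.
Gln: 2 codons.
4 × 4 × 6 × 2 × 2 × 2 = 768.

768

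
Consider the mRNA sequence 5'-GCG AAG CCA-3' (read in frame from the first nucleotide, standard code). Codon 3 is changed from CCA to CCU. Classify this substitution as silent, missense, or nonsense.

silent

Position 9 falls in codon 3: CCA → Pro.
After the substitution the codon is CCU → Pro.
Both encode Pro, so the change is synonymous.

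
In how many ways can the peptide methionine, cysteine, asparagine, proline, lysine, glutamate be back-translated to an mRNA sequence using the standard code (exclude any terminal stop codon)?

Met: 1 codon.
Cys: 2 codons.
Asn: 2 codons.
Pro: 4 codons.
Lys: 2 codons.
Glu: 2 codons.
1 × 2 × 2 × 4 × 2 × 2 = 64.

64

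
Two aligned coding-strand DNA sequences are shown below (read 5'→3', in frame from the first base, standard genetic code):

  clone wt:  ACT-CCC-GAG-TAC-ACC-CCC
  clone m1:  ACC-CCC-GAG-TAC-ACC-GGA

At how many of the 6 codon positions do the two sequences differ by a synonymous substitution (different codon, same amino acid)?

1

Codon 1: ACT Thr / ACC Thr — synonymous.
Codon 2: CCC Pro / CCC Pro — identical.
Codon 3: GAG Glu / GAG Glu — identical.
Codon 4: TAC Tyr / TAC Tyr — identical.
Codon 5: ACC Thr / ACC Thr — identical.
Codon 6: CCC Pro / GGA Gly — nonsynonymous.
Synonymous differences: 1.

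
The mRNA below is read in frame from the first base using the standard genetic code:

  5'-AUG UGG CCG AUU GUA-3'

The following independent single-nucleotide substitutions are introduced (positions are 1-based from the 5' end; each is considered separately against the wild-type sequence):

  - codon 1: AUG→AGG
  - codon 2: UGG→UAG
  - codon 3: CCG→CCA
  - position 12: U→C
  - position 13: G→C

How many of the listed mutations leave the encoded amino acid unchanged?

2

Codon 1: AUG (Met) → AGG (Arg) — missense.
Codon 2: UGG (Trp) → UAG (Stop) — nonsense.
Codon 3: CCG (Pro) → CCA (Pro) — synonymous.
Codon 4: AUU (Ile) → AUC (Ile) — synonymous.
Codon 5: GUA (Val) → CUA (Leu) — missense.
Synonymous: 2 of 5.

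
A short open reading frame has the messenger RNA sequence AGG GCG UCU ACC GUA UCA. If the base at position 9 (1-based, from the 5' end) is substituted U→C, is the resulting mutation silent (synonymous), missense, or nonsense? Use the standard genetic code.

silent

Position 9 falls in codon 3: UCU → Ser.
After the substitution the codon is UCC → Ser.
Both encode Ser, so the change is synonymous.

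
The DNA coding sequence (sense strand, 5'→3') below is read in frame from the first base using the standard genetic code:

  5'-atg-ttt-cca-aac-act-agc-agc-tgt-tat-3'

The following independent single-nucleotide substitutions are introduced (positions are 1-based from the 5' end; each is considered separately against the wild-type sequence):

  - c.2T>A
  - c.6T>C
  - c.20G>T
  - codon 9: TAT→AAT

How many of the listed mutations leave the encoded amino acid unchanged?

Codon 1: ATG (Met) → AAG (Lys) — missense.
Codon 2: TTT (Phe) → TTC (Phe) — synonymous.
Codon 7: AGC (Ser) → ATC (Ile) — missense.
Codon 9: TAT (Tyr) → AAT (Asn) — missense.
Synonymous: 1 of 4.

1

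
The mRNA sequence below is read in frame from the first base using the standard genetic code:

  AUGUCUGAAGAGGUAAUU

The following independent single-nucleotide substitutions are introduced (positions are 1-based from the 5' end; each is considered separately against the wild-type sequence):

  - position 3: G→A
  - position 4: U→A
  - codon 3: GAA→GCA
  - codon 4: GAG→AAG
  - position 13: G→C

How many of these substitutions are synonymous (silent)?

0

Codon 1: AUG (Met) → AUA (Ile) — missense.
Codon 2: UCU (Ser) → ACU (Thr) — missense.
Codon 3: GAA (Glu) → GCA (Ala) — missense.
Codon 4: GAG (Glu) → AAG (Lys) — missense.
Codon 5: GUA (Val) → CUA (Leu) — missense.
Synonymous: 0 of 5.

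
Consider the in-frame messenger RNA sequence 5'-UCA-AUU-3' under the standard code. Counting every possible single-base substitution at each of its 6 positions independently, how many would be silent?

5

Codon 1 (UCA, Ser): 3 synonymous substitutions.
Codon 2 (AUU, Ile): 2 synonymous substitutions.
Total: 3 + 2 = 5.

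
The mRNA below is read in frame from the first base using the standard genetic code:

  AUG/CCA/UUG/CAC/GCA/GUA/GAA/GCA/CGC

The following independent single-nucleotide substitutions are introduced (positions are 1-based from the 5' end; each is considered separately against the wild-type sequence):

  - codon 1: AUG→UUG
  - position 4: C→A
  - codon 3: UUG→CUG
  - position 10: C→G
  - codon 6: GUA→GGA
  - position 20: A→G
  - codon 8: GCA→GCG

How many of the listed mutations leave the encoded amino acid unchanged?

Codon 1: AUG (Met) → UUG (Leu) — missense.
Codon 2: CCA (Pro) → ACA (Thr) — missense.
Codon 3: UUG (Leu) → CUG (Leu) — synonymous.
Codon 4: CAC (His) → GAC (Asp) — missense.
Codon 6: GUA (Val) → GGA (Gly) — missense.
Codon 7: GAA (Glu) → GGA (Gly) — missense.
Codon 8: GCA (Ala) → GCG (Ala) — synonymous.
Synonymous: 2 of 7.

2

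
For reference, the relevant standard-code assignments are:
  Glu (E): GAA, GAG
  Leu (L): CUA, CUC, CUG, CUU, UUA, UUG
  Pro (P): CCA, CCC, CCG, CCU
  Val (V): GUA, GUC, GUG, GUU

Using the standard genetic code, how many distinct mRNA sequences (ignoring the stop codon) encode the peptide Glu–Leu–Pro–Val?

192

Glu: 2 codons.
Leu: 6 codons.
Pro: 4 codons.
Val: 4 codons.
2 × 6 × 4 × 4 = 192.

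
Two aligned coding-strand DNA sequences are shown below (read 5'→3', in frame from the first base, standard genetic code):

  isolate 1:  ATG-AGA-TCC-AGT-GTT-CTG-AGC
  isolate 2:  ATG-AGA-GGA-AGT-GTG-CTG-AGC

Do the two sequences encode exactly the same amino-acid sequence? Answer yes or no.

Codon 1: ATG Met / ATG Met — identical.
Codon 2: AGA Arg / AGA Arg — identical.
Codon 3: TCC Ser / GGA Gly — nonsynonymous.
Codon 4: AGT Ser / AGT Ser — identical.
Codon 5: GTT Val / GTG Val — synonymous.
Codon 6: CTG Leu / CTG Leu — identical.
Codon 7: AGC Ser / AGC Ser — identical.
Nonsynonymous differences: 1 → different protein.

no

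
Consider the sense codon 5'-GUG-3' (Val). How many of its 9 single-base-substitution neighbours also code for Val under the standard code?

Position 1: none → 0 synonymous.
Position 2: none → 0 synonymous.
Position 3: GUU, GUC, GUA → 3 synonymous.
Total: 0 + 0 + 3 = 3.

3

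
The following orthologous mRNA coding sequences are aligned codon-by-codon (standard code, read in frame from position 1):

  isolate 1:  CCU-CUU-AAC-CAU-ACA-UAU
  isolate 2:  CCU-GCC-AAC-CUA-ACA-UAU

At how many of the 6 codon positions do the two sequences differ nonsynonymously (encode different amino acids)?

2

Codon 1: CCU Pro / CCU Pro — identical.
Codon 2: CUU Leu / GCC Ala — nonsynonymous.
Codon 3: AAC Asn / AAC Asn — identical.
Codon 4: CAU His / CUA Leu — nonsynonymous.
Codon 5: ACA Thr / ACA Thr — identical.
Codon 6: UAU Tyr / UAU Tyr — identical.
Nonsynonymous differences: 2.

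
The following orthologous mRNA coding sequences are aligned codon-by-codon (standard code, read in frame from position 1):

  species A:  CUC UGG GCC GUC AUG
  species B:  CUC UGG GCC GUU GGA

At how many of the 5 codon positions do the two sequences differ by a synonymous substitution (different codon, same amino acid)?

Codon 1: CUC Leu / CUC Leu — identical.
Codon 2: UGG Trp / UGG Trp — identical.
Codon 3: GCC Ala / GCC Ala — identical.
Codon 4: GUC Val / GUU Val — synonymous.
Codon 5: AUG Met / GGA Gly — nonsynonymous.
Synonymous differences: 1.

1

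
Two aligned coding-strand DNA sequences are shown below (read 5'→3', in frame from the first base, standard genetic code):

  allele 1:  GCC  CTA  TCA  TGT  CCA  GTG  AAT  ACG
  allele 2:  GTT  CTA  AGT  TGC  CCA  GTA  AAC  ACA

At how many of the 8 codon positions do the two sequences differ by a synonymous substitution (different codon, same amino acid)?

Codon 1: GCC Ala / GTT Val — nonsynonymous.
Codon 2: CTA Leu / CTA Leu — identical.
Codon 3: TCA Ser / AGT Ser — synonymous.
Codon 4: TGT Cys / TGC Cys — synonymous.
Codon 5: CCA Pro / CCA Pro — identical.
Codon 6: GTG Val / GTA Val — synonymous.
Codon 7: AAT Asn / AAC Asn — synonymous.
Codon 8: ACG Thr / ACA Thr — synonymous.
Synonymous differences: 5.

5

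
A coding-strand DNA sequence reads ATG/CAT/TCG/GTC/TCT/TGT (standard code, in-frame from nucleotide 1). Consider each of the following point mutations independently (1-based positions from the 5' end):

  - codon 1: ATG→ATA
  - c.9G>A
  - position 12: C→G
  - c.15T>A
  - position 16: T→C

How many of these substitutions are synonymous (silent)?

3

Codon 1: ATG (Met) → ATA (Ile) — missense.
Codon 3: TCG (Ser) → TCA (Ser) — synonymous.
Codon 4: GTC (Val) → GTG (Val) — synonymous.
Codon 5: TCT (Ser) → TCA (Ser) — synonymous.
Codon 6: TGT (Cys) → CGT (Arg) — missense.
Synonymous: 3 of 5.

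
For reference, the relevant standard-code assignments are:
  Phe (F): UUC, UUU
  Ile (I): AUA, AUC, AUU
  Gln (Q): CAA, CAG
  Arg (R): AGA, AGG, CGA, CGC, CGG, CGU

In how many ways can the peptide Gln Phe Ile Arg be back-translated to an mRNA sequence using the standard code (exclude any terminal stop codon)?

Gln: 2 codons.
Phe: 2 codons.
Ile: 3 codons.
Arg: 6 codons.
2 × 2 × 3 × 6 = 72.

72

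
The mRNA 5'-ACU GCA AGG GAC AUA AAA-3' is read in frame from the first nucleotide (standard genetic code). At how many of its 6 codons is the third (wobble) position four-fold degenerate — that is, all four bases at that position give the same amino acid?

2

Codon 1 ACU (Thr): third position 4-fold.
Codon 2 GCA (Ala): third position 4-fold.
Codon 3 AGG (Arg): third position 2-fold.
Codon 4 GAC (Asp): third position 2-fold.
Codon 5 AUA (Ile): third position 3-fold.
Codon 6 AAA (Lys): third position 2-fold.
Four-fold degenerate third positions: 2.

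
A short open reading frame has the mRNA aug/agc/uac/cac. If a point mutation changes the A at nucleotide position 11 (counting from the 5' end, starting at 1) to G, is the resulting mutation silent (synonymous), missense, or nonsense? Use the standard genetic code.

missense

Position 11 falls in codon 4: CAC → His.
After the substitution the codon is CGC → Arg.
His ≠ Arg, so this is a missense mutation.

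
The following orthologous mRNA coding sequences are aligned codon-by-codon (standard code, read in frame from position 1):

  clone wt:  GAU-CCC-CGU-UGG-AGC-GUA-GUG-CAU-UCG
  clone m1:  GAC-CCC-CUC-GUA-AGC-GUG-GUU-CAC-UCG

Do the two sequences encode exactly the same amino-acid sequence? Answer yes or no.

Codon 1: GAU Asp / GAC Asp — synonymous.
Codon 2: CCC Pro / CCC Pro — identical.
Codon 3: CGU Arg / CUC Leu — nonsynonymous.
Codon 4: UGG Trp / GUA Val — nonsynonymous.
Codon 5: AGC Ser / AGC Ser — identical.
Codon 6: GUA Val / GUG Val — synonymous.
Codon 7: GUG Val / GUU Val — synonymous.
Codon 8: CAU His / CAC His — synonymous.
Codon 9: UCG Ser / UCG Ser — identical.
Nonsynonymous differences: 2 → different protein.

no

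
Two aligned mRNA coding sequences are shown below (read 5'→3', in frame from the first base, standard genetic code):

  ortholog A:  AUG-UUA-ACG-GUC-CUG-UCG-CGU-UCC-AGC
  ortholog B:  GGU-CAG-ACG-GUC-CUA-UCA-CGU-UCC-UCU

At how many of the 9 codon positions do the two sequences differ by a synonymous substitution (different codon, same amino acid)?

3

Codon 1: AUG Met / GGU Gly — nonsynonymous.
Codon 2: UUA Leu / CAG Gln — nonsynonymous.
Codon 3: ACG Thr / ACG Thr — identical.
Codon 4: GUC Val / GUC Val — identical.
Codon 5: CUG Leu / CUA Leu — synonymous.
Codon 6: UCG Ser / UCA Ser — synonymous.
Codon 7: CGU Arg / CGU Arg — identical.
Codon 8: UCC Ser / UCC Ser — identical.
Codon 9: AGC Ser / UCU Ser — synonymous.
Synonymous differences: 3.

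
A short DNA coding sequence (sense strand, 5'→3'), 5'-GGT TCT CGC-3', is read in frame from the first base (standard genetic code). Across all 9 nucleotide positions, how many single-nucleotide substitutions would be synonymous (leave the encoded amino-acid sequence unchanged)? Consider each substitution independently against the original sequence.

Codon 1 (GGT, Gly): 3 synonymous substitutions.
Codon 2 (TCT, Ser): 3 synonymous substitutions.
Codon 3 (CGC, Arg): 3 synonymous substitutions.
Total: 3 + 3 + 3 = 9.

9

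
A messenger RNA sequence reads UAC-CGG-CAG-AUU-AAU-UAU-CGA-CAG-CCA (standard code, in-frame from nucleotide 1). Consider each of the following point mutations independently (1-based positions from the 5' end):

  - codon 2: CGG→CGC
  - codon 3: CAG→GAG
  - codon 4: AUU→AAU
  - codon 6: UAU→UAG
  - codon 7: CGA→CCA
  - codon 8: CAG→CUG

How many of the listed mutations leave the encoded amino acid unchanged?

1

Codon 2: CGG (Arg) → CGC (Arg) — synonymous.
Codon 3: CAG (Gln) → GAG (Glu) — missense.
Codon 4: AUU (Ile) → AAU (Asn) — missense.
Codon 6: UAU (Tyr) → UAG (Stop) — nonsense.
Codon 7: CGA (Arg) → CCA (Pro) — missense.
Codon 8: CAG (Gln) → CUG (Leu) — missense.
Synonymous: 1 of 6.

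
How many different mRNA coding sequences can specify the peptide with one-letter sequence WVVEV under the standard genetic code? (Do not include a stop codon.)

Trp: 1 codon.
Val: 4 codons.
Val: 4 codons.
Glu: 2 codons.
Val: 4 codons.
1 × 4 × 4 × 2 × 4 = 128.

128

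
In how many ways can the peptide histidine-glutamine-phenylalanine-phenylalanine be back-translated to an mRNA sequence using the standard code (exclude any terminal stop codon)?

16

His: 2 codons.
Gln: 2 codons.
Phe: 2 codons.
Phe: 2 codons.
2 × 2 × 2 × 2 = 16.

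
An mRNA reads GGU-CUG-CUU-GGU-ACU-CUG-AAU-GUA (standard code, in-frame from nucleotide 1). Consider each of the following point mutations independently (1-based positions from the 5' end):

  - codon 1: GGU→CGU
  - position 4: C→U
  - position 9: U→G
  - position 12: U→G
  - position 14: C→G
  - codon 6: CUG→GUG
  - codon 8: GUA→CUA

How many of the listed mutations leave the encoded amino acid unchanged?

Codon 1: GGU (Gly) → CGU (Arg) — missense.
Codon 2: CUG (Leu) → UUG (Leu) — synonymous.
Codon 3: CUU (Leu) → CUG (Leu) — synonymous.
Codon 4: GGU (Gly) → GGG (Gly) — synonymous.
Codon 5: ACU (Thr) → AGU (Ser) — missense.
Codon 6: CUG (Leu) → GUG (Val) — missense.
Codon 8: GUA (Val) → CUA (Leu) — missense.
Synonymous: 3 of 7.

3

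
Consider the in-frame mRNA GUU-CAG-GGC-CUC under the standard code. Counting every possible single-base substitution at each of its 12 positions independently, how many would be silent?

Codon 1 (GUU, Val): 3 synonymous substitutions.
Codon 2 (CAG, Gln): 1 synonymous substitution.
Codon 3 (GGC, Gly): 3 synonymous substitutions.
Codon 4 (CUC, Leu): 3 synonymous substitutions.
Total: 3 + 1 + 3 + 3 = 10.

10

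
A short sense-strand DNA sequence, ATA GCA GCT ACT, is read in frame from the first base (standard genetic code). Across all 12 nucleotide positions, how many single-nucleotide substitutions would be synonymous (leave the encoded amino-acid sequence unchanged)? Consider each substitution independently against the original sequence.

11

Codon 1 (ATA, Ile): 2 synonymous substitutions.
Codon 2 (GCA, Ala): 3 synonymous substitutions.
Codon 3 (GCT, Ala): 3 synonymous substitutions.
Codon 4 (ACT, Thr): 3 synonymous substitutions.
Total: 2 + 3 + 3 + 3 = 11.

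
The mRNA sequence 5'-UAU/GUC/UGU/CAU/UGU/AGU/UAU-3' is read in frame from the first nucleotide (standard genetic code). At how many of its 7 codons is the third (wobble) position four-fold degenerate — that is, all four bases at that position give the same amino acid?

1

Codon 1 UAU (Tyr): third position 2-fold.
Codon 2 GUC (Val): third position 4-fold.
Codon 3 UGU (Cys): third position 2-fold.
Codon 4 CAU (His): third position 2-fold.
Codon 5 UGU (Cys): third position 2-fold.
Codon 6 AGU (Ser): third position 2-fold.
Codon 7 UAU (Tyr): third position 2-fold.
Four-fold degenerate third positions: 1.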